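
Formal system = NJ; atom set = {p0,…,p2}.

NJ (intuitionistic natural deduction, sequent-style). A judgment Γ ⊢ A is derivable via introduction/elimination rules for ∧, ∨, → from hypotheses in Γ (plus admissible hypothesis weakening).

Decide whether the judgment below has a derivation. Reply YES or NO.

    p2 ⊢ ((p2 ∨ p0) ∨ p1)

Derivation trace:
[∨I₁] p2 ⊢ ((p2 ∨ p0) ∨ p1)
  [∨I₁] p2 ⊢ (p2 ∨ p0)
    [Ax] p2 ⊢ p2

Result: YES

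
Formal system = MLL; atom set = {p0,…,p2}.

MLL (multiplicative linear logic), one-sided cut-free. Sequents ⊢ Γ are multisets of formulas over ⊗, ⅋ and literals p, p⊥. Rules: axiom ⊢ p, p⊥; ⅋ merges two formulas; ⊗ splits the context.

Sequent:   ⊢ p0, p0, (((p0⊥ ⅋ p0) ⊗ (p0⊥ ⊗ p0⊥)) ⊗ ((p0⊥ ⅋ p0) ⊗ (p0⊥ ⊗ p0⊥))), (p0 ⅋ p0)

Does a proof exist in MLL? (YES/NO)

Derivation (root first):
[⅋]  ⊢ p0, p0, (((p0⊥ ⅋ p0) ⊗ (p0⊥ ⊗ p0⊥)) ⊗ ((p0⊥ ⅋ p0) ⊗ (p0⊥ ⊗ p0⊥))), (p0 ⅋ p0)
  [⊗]  ⊢ p0, p0, p0, p0, (((p0⊥ ⅋ p0) ⊗ (p0⊥ ⊗ p0⊥)) ⊗ ((p0⊥ ⅋ p0) ⊗ (p0⊥ ⊗ p0⊥)))
    [⊗]  ⊢ p0, p0, ((p0⊥ ⅋ p0) ⊗ (p0⊥ ⊗ p0⊥))
      [⅋]  ⊢ (p0⊥ ⅋ p0)
        [Ax]  ⊢ p0, p0⊥
      [⊗]  ⊢ p0, p0, (p0⊥ ⊗ p0⊥)
        [Ax]  ⊢ p0, p0⊥
        [Ax]  ⊢ p0, p0⊥
    [⊗]  ⊢ p0, p0, ((p0⊥ ⅋ p0) ⊗ (p0⊥ ⊗ p0⊥))
      [⅋]  ⊢ (p0⊥ ⅋ p0)
        [Ax]  ⊢ p0, p0⊥
      [⊗]  ⊢ p0, p0, (p0⊥ ⊗ p0⊥)
        [Ax]  ⊢ p0, p0⊥
        [Ax]  ⊢ p0, p0⊥

Result: YES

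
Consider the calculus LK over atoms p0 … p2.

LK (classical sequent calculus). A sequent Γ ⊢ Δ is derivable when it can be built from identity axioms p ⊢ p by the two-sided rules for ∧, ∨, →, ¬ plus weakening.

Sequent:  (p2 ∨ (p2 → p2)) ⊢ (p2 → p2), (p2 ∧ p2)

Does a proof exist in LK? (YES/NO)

Derivation (root first):
[∨L] (p2 ∨ (p2 → p2)) ⊢ (p2 → p2), (p2 ∧ p2)
  [∧R] p2 ⊢ (p2 ∧ p2)
    [Ax] p2 ⊢ p2
    [Ax] p2 ⊢ p2
  [→R] (p2 → p2) ⊢ (p2 → p2)
    [→L] p2, (p2 → p2) ⊢ p2
      [Ax] p2 ⊢ p2
      [Ax] p2 ⊢ p2

Result: YES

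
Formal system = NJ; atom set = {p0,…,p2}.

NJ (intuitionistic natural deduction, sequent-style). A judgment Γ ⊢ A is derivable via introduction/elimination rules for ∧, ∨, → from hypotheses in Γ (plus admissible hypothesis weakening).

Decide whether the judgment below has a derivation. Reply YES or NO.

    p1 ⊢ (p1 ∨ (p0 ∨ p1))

Proof tree:
[∨I₂] p1 ⊢ (p1 ∨ (p0 ∨ p1))
  [∨I₂] p1 ⊢ (p0 ∨ p1)
    [Ax] p1 ⊢ p1

Result: YES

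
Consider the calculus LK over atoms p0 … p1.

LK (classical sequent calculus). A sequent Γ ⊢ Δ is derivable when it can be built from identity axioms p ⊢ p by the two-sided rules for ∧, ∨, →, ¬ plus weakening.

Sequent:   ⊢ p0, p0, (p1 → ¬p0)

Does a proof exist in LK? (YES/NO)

Derivation trace:
[→R]  ⊢ p0, p0, (p1 → ¬p0)
  [WL] p1 ⊢ p0, p0, ¬p0
    [¬R]  ⊢ p0, p0, ¬p0
      [WR] p0 ⊢ p0, p0
        [Ax] p0 ⊢ p0

Result: YES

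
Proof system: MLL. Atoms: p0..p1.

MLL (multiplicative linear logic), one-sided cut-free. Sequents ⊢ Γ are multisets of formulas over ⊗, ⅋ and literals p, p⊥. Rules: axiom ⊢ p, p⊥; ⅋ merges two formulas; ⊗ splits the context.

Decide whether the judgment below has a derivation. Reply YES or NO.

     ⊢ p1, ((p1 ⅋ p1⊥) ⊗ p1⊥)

Derivation (root first):
[⊗]  ⊢ p1, ((p1 ⅋ p1⊥) ⊗ p1⊥)
  [⅋]  ⊢ (p1 ⅋ p1⊥)
    [Ax]  ⊢ p1, p1⊥
  [Ax]  ⊢ p1, p1⊥

Result: YES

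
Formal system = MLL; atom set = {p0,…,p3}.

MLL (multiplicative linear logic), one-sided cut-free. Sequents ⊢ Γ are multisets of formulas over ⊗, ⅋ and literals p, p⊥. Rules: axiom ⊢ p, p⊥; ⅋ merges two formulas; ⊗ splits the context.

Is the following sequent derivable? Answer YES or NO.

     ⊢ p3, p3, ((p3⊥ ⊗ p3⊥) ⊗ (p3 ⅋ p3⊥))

Derivation trace:
[⊗]  ⊢ p3, p3, ((p3⊥ ⊗ p3⊥) ⊗ (p3 ⅋ p3⊥))
  [⊗]  ⊢ p3, p3, (p3⊥ ⊗ p3⊥)
    [Ax]  ⊢ p3, p3⊥
    [Ax]  ⊢ p3, p3⊥
  [⅋]  ⊢ (p3 ⅋ p3⊥)
    [Ax]  ⊢ p3, p3⊥

Result: YES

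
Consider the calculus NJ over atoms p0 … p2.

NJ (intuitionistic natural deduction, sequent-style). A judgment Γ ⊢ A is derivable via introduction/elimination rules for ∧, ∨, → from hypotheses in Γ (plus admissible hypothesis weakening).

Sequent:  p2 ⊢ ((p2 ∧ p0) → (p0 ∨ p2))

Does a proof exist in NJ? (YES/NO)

Derivation (root first):
[→I] p2 ⊢ ((p2 ∧ p0) → (p0 ∨ p2))
  [Wk] p2, (p2 ∧ p0) ⊢ (p0 ∨ p2)
    [∨I₂] p2 ⊢ (p0 ∨ p2)
      [Ax] p2 ⊢ p2

Result: YES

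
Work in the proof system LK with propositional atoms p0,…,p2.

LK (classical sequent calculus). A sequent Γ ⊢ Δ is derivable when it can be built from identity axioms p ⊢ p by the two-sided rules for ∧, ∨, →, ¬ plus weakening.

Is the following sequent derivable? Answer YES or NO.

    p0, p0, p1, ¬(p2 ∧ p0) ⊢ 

Truth-table refutation:
  v=000: Γ:[p0=F, p0=F, p1=F, ¬(p2 ∧ p0)=T] Δ:[] refutes=False
  v=001: Γ:[p0=F, p0=F, p1=F, ¬(p2 ∧ p0)=T] Δ:[] refutes=False
  v=010: Γ:[p0=F, p0=F, p1=T, ¬(p2 ∧ p0)=T] Δ:[] refutes=False
  v=011: Γ:[p0=F, p0=F, p1=T, ¬(p2 ∧ p0)=T] Δ:[] refutes=False
  v=100: Γ:[p0=T, p0=T, p1=F, ¬(p2 ∧ p0)=T] Δ:[] refutes=False
  v=101: Γ:[p0=T, p0=T, p1=F, ¬(p2 ∧ p0)=F] Δ:[] refutes=False
  v=110: Γ:[p0=T, p0=T, p1=T, ¬(p2 ∧ p0)=T] Δ:[] refutes=True  ← countermodel

Result: NO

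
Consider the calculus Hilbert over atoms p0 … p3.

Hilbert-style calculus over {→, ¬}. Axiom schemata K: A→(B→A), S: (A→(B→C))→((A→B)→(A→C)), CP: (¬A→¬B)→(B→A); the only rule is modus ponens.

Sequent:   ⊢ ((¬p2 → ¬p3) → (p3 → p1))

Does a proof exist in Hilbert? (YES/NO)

Search for a countermodel by truth-table:
  v=0000: Γ:[] Δ:[((¬p2 → ¬p3) → (p3 → p1))=T] refutes=False
  v=0001: Γ:[] Δ:[((¬p2 → ¬p3) → (p3 → p1))=T] refutes=False
  v=0010: Γ:[] Δ:[((¬p2 → ¬p3) → (p3 → p1))=T] refutes=False
  v=0011: Γ:[] Δ:[((¬p2 → ¬p3) → (p3 → p1))=F] refutes=True  ← countermodel

Result: NO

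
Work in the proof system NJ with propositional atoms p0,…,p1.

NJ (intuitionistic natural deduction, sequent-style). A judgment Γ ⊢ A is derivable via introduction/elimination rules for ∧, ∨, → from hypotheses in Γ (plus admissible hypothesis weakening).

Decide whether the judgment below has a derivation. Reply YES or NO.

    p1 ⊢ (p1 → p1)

Derivation (root first):
[→I] p1 ⊢ (p1 → p1)
  [Wk] p1, p1 ⊢ p1
    [Ax] p1 ⊢ p1

Result: YES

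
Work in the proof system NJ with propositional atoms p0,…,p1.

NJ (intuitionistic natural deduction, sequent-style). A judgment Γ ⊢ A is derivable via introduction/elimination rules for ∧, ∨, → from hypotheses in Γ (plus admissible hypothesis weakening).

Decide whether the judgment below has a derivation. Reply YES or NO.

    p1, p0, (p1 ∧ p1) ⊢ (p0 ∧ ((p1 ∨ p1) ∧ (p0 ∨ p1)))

Derivation trace:
[Wk] p1, p0, (p1 ∧ p1) ⊢ (p0 ∧ ((p1 ∨ p1) ∧ (p0 ∨ p1)))
  [∧I] p1, p0 ⊢ (p0 ∧ ((p1 ∨ p1) ∧ (p0 ∨ p1)))
    [Ax] p0 ⊢ p0
    [∧I] p1 ⊢ ((p1 ∨ p1) ∧ (p0 ∨ p1))
      [∨I₁] p1 ⊢ (p1 ∨ p1)
        [Ax] p1 ⊢ p1
      [∨I₂] p1 ⊢ (p0 ∨ p1)
        [Ax] p1 ⊢ p1

Result: YES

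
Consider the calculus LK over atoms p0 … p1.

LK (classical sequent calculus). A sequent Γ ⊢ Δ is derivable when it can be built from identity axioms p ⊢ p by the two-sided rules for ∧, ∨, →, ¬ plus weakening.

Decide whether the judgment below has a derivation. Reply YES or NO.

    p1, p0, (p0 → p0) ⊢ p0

Derivation (root first):
[→L] p1, p0, (p0 → p0) ⊢ p0
  [WL] p0, p1 ⊢ p0
    [Ax] p0 ⊢ p0
  [Ax] p0 ⊢ p0

Result: YES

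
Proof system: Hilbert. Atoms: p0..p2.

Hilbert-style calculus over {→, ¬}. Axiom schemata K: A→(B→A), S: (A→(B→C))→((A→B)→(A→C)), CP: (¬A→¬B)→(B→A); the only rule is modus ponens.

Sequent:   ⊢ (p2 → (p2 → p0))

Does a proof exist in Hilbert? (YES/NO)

Search for a countermodel by truth-table:
  v=000: Γ:[] Δ:[(p2 → (p2 → p0))=T] refutes=False
  v=001: Γ:[] Δ:[(p2 → (p2 → p0))=F] refutes=True  ← countermodel

Result: NO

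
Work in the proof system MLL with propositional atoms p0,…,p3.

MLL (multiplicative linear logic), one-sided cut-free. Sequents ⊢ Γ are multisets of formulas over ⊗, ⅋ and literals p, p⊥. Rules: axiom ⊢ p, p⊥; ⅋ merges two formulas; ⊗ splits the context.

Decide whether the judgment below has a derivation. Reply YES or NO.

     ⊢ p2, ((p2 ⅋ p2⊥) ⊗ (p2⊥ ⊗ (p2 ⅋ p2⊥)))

Proof tree:
[⊗]  ⊢ p2, ((p2 ⅋ p2⊥) ⊗ (p2⊥ ⊗ (p2 ⅋ p2⊥)))
  [⅋]  ⊢ (p2 ⅋ p2⊥)
    [Ax]  ⊢ p2, p2⊥
  [⊗]  ⊢ p2, (p2⊥ ⊗ (p2 ⅋ p2⊥))
    [Ax]  ⊢ p2, p2⊥
    [⅋]  ⊢ (p2 ⅋ p2⊥)
      [Ax]  ⊢ p2, p2⊥

Result: YES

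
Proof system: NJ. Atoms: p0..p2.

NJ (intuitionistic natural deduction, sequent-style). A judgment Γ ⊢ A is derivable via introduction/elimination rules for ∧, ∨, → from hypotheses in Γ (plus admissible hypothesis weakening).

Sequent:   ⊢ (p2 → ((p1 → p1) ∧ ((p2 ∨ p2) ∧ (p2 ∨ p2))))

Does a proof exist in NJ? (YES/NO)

Derivation trace:
[→I]  ⊢ (p2 → ((p1 → p1) ∧ ((p2 ∨ p2) ∧ (p2 ∨ p2))))
  [∧I] p2 ⊢ ((p1 → p1) ∧ ((p2 ∨ p2) ∧ (p2 ∨ p2)))
    [→I]  ⊢ (p1 → p1)
      [Ax] p1 ⊢ p1
    [∧I] p2 ⊢ ((p2 ∨ p2) ∧ (p2 ∨ p2))
      [∨I₂] p2 ⊢ (p2 ∨ p2)
        [Ax] p2 ⊢ p2
      [∨I₂] p2 ⊢ (p2 ∨ p2)
        [Ax] p2 ⊢ p2

Result: YES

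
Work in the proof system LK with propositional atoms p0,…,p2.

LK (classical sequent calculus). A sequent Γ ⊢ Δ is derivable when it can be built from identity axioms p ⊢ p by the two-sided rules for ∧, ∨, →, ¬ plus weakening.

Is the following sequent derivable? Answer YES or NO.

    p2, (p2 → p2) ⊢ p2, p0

Derivation trace:
[WR] p2, (p2 → p2) ⊢ p2, p0
  [→L] p2, (p2 → p2) ⊢ p2
    [Ax] p2 ⊢ p2
    [Ax] p2 ⊢ p2

Result: YES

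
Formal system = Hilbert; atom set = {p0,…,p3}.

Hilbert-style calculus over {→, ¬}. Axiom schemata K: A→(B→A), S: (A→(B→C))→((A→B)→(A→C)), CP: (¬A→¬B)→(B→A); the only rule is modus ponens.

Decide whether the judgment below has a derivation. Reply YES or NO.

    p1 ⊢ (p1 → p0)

Search for a countermodel by truth-table:
  v=0000: Γ:[p1=F] Δ:[(p1 → p0)=T] refutes=False
  v=0001: Γ:[p1=F] Δ:[(p1 → p0)=T] refutes=False
  v=0010: Γ:[p1=F] Δ:[(p1 → p0)=T] refutes=False
  v=0011: Γ:[p1=F] Δ:[(p1 → p0)=T] refutes=False
  v=0100: Γ:[p1=T] Δ:[(p1 → p0)=F] refutes=True  ← countermodel

Result: NO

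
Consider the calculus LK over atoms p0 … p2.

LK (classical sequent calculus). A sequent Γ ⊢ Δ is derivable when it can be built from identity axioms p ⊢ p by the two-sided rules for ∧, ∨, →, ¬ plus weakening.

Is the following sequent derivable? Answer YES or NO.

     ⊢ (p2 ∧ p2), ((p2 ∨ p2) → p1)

Derivation (root first):
[→R]  ⊢ (p2 ∧ p2), ((p2 ∨ p2) → p1)
  [WR] (p2 ∨ p2) ⊢ (p2 ∧ p2), p1
    [∨L] (p2 ∨ p2) ⊢ (p2 ∧ p2)
      [∧R] p2 ⊢ (p2 ∧ p2)
        [Ax] p2 ⊢ p2
        [Ax] p2 ⊢ p2
      [∧R] p2 ⊢ (p2 ∧ p2)
        [Ax] p2 ⊢ p2
        [Ax] p2 ⊢ p2

Result: YES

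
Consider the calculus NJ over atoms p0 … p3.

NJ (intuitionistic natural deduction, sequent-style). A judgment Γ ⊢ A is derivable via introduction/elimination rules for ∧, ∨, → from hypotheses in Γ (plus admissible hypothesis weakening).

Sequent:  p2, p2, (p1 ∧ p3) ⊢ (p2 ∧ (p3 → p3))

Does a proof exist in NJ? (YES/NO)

Proof tree:
[Wk] p2, p2, (p1 ∧ p3) ⊢ (p2 ∧ (p3 → p3))
  [Wk] p2, p2 ⊢ (p2 ∧ (p3 → p3))
    [∧I] p2 ⊢ (p2 ∧ (p3 → p3))
      [Ax] p2 ⊢ p2
      [→I]  ⊢ (p3 → p3)
        [Ax] p3 ⊢ p3

Result: YES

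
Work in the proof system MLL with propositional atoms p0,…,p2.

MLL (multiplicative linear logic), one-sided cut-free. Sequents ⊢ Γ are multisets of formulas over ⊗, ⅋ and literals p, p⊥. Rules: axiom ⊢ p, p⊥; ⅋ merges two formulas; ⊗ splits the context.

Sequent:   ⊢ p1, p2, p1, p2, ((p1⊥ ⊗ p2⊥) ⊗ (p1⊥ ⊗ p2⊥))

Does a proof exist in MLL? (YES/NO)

Proof tree:
[⊗]  ⊢ p1, p2, p1, p2, ((p1⊥ ⊗ p2⊥) ⊗ (p1⊥ ⊗ p2⊥))
  [⊗]  ⊢ p1, p2, (p1⊥ ⊗ p2⊥)
    [Ax]  ⊢ p1, p1⊥
    [Ax]  ⊢ p2, p2⊥
  [⊗]  ⊢ p1, p2, (p1⊥ ⊗ p2⊥)
    [Ax]  ⊢ p1, p1⊥
    [Ax]  ⊢ p2, p2⊥

Result: YES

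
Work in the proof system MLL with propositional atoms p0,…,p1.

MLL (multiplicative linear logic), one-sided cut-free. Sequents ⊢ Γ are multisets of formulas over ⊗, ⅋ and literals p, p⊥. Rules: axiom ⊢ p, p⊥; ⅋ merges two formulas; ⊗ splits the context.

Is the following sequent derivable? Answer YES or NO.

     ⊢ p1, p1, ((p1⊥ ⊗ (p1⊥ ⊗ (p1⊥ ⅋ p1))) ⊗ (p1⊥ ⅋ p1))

Proof tree:
[⊗]  ⊢ p1, p1, ((p1⊥ ⊗ (p1⊥ ⊗ (p1⊥ ⅋ p1))) ⊗ (p1⊥ ⅋ p1))
  [⊗]  ⊢ p1, p1, (p1⊥ ⊗ (p1⊥ ⊗ (p1⊥ ⅋ p1)))
    [Ax]  ⊢ p1, p1⊥
    [⊗]  ⊢ p1, (p1⊥ ⊗ (p1⊥ ⅋ p1))
      [Ax]  ⊢ p1, p1⊥
      [⅋]  ⊢ (p1⊥ ⅋ p1)
        [Ax]  ⊢ p1, p1⊥
  [⅋]  ⊢ (p1⊥ ⅋ p1)
    [Ax]  ⊢ p1, p1⊥

Result: YES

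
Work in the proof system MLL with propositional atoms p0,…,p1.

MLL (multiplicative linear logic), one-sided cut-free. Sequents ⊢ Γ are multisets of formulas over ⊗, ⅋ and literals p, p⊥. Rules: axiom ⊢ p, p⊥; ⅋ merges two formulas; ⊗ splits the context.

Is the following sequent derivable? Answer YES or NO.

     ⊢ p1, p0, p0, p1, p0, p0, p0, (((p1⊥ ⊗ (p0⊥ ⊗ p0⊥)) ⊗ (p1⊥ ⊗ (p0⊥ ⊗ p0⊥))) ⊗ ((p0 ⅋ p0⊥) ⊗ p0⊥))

Derivation (root first):
[⊗]  ⊢ p1, p0, p0, p1, p0, p0, p0, (((p1⊥ ⊗ (p0⊥ ⊗ p0⊥)) ⊗ (p1⊥ ⊗ (p0⊥ ⊗ p0⊥))) ⊗ ((p0 ⅋ p0⊥) ⊗ p0⊥))
  [⊗]  ⊢ p1, p0, p0, p1, p0, p0, ((p1⊥ ⊗ (p0⊥ ⊗ p0⊥)) ⊗ (p1⊥ ⊗ (p0⊥ ⊗ p0⊥)))
    [⊗]  ⊢ p1, p0, p0, (p1⊥ ⊗ (p0⊥ ⊗ p0⊥))
      [Ax]  ⊢ p1, p1⊥
      [⊗]  ⊢ p0, p0, (p0⊥ ⊗ p0⊥)
        [Ax]  ⊢ p0, p0⊥
        [Ax]  ⊢ p0, p0⊥
    [⊗]  ⊢ p1, p0, p0, (p1⊥ ⊗ (p0⊥ ⊗ p0⊥))
      [Ax]  ⊢ p1, p1⊥
      [⊗]  ⊢ p0, p0, (p0⊥ ⊗ p0⊥)
        [Ax]  ⊢ p0, p0⊥
        [Ax]  ⊢ p0, p0⊥
  [⊗]  ⊢ p0, ((p0 ⅋ p0⊥) ⊗ p0⊥)
    [⅋]  ⊢ (p0 ⅋ p0⊥)
      [Ax]  ⊢ p0, p0⊥
    [Ax]  ⊢ p0, p0⊥

Result: YES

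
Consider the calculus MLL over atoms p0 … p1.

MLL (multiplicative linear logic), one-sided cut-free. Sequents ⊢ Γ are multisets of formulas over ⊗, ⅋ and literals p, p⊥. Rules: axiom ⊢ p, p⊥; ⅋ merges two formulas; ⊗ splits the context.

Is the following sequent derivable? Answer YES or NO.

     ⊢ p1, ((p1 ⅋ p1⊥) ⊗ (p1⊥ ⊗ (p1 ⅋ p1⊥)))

Proof tree:
[⊗]  ⊢ p1, ((p1 ⅋ p1⊥) ⊗ (p1⊥ ⊗ (p1 ⅋ p1⊥)))
  [⅋]  ⊢ (p1 ⅋ p1⊥)
    [Ax]  ⊢ p1, p1⊥
  [⊗]  ⊢ p1, (p1⊥ ⊗ (p1 ⅋ p1⊥))
    [Ax]  ⊢ p1, p1⊥
    [⅋]  ⊢ (p1 ⅋ p1⊥)
      [Ax]  ⊢ p1, p1⊥

Result: YES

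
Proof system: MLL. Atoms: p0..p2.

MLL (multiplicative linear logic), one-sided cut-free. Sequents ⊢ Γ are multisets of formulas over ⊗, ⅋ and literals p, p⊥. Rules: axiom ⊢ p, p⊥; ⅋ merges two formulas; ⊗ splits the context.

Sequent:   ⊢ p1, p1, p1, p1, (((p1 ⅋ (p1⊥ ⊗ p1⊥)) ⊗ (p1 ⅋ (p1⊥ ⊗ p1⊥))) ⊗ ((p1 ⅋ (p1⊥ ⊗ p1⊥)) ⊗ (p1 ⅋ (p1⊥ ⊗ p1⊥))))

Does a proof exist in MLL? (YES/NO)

Derivation trace:
[⊗]  ⊢ p1, p1, p1, p1, (((p1 ⅋ (p1⊥ ⊗ p1⊥)) ⊗ (p1 ⅋ (p1⊥ ⊗ p1⊥))) ⊗ ((p1 ⅋ (p1⊥ ⊗ p1⊥)) ⊗ (p1 ⅋ (p1⊥ ⊗ p1⊥))))
  [⊗]  ⊢ p1, p1, ((p1 ⅋ (p1⊥ ⊗ p1⊥)) ⊗ (p1 ⅋ (p1⊥ ⊗ p1⊥)))
    [⅋]  ⊢ p1, (p1 ⅋ (p1⊥ ⊗ p1⊥))
      [⊗]  ⊢ p1, p1, (p1⊥ ⊗ p1⊥)
        [Ax]  ⊢ p1, p1⊥
        [Ax]  ⊢ p1, p1⊥
    [⅋]  ⊢ p1, (p1 ⅋ (p1⊥ ⊗ p1⊥))
      [⊗]  ⊢ p1, p1, (p1⊥ ⊗ p1⊥)
        [Ax]  ⊢ p1, p1⊥
        [Ax]  ⊢ p1, p1⊥
  [⊗]  ⊢ p1, p1, ((p1 ⅋ (p1⊥ ⊗ p1⊥)) ⊗ (p1 ⅋ (p1⊥ ⊗ p1⊥)))
    [⅋]  ⊢ p1, (p1 ⅋ (p1⊥ ⊗ p1⊥))
      [⊗]  ⊢ p1, p1, (p1⊥ ⊗ p1⊥)
        [Ax]  ⊢ p1, p1⊥
        [Ax]  ⊢ p1, p1⊥
    [⅋]  ⊢ p1, (p1 ⅋ (p1⊥ ⊗ p1⊥))
      [⊗]  ⊢ p1, p1, (p1⊥ ⊗ p1⊥)
        [Ax]  ⊢ p1, p1⊥
        [Ax]  ⊢ p1, p1⊥

Result: YES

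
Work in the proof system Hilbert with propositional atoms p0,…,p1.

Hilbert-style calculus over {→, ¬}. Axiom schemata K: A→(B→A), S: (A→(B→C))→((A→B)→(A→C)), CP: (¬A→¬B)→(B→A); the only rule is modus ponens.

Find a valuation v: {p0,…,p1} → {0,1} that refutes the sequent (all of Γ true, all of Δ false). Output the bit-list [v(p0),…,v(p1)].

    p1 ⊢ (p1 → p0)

Enumerate valuations to refute Γ ⊢ Δ:
  v=00: Γ:[p1=F] Δ:[(p1 → p0)=T] refutes=False
  v=01: Γ:[p1=T] Δ:[(p1 → p0)=F] refutes=True  ← countermodel

Result: [0, 1]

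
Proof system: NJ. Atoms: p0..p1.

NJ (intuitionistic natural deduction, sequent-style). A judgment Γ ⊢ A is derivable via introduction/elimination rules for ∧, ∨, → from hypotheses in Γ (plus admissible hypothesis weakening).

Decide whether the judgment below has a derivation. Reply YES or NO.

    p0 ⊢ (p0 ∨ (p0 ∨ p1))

Derivation trace:
[∨I₂] p0 ⊢ (p0 ∨ (p0 ∨ p1))
  [∨I₁] p0 ⊢ (p0 ∨ p1)
    [Ax] p0 ⊢ p0

Result: YES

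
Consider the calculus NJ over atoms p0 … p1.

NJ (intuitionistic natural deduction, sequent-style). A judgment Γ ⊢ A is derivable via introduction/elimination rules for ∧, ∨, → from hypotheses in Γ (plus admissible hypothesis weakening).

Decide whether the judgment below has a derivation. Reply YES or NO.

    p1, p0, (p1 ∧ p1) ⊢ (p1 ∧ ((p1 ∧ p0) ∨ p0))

Proof tree:
[Wk] p1, p0, (p1 ∧ p1) ⊢ (p1 ∧ ((p1 ∧ p0) ∨ p0))
  [∧I] p1, p0 ⊢ (p1 ∧ ((p1 ∧ p0) ∨ p0))
    [Ax] p1 ⊢ p1
    [∨I₁] p1, p0 ⊢ ((p1 ∧ p0) ∨ p0)
      [∧I] p1, p0 ⊢ (p1 ∧ p0)
        [Ax] p1 ⊢ p1
        [Ax] p0 ⊢ p0

Result: YES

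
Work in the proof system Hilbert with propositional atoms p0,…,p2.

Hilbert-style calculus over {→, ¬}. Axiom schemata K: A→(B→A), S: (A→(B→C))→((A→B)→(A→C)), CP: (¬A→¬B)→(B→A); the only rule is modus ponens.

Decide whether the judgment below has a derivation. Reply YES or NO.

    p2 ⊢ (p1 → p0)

Enumerate valuations to refute Γ ⊢ Δ:
  v=000: Γ:[p2=F] Δ:[(p1 → p0)=T] refutes=False
  v=001: Γ:[p2=T] Δ:[(p1 → p0)=T] refutes=False
  v=010: Γ:[p2=F] Δ:[(p1 → p0)=F] refutes=False
  v=011: Γ:[p2=T] Δ:[(p1 → p0)=F] refutes=True  ← countermodel

Result: NO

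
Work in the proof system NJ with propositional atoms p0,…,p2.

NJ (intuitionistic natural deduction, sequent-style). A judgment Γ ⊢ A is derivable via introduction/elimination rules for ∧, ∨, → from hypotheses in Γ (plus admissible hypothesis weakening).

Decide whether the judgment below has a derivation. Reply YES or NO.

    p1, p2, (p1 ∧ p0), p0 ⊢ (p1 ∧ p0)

Proof tree:
[∧I] p1, p2, (p1 ∧ p0), p0 ⊢ (p1 ∧ p0)
  [Wk] p1, p2, (p1 ∧ p0) ⊢ p1
    [Wk] p1, p2 ⊢ p1
      [Ax] p1 ⊢ p1
  [Ax] p0 ⊢ p0

Result: YES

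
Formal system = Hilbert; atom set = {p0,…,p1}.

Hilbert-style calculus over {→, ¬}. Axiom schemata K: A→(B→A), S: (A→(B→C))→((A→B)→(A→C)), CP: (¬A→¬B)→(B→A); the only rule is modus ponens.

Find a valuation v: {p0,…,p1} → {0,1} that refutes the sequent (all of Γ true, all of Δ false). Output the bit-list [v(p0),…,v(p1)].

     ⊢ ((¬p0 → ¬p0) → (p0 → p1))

Enumerate valuations to refute Γ ⊢ Δ:
  v=00: Γ:[] Δ:[((¬p0 → ¬p0) → (p0 → p1))=T] refutes=False
  v=01: Γ:[] Δ:[((¬p0 → ¬p0) → (p0 → p1))=T] refutes=False
  v=10: Γ:[] Δ:[((¬p0 → ¬p0) → (p0 → p1))=F] refutes=True  ← countermodel

Result: [1, 0]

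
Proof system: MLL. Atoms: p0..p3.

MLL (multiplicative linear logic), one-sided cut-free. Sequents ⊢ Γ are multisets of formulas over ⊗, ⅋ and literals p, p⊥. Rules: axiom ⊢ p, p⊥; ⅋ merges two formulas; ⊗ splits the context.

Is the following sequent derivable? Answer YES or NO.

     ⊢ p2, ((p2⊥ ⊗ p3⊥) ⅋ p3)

Derivation (root first):
[⅋]  ⊢ p2, ((p2⊥ ⊗ p3⊥) ⅋ p3)
  [⊗]  ⊢ p2, p3, (p2⊥ ⊗ p3⊥)
    [Ax]  ⊢ p2, p2⊥
    [Ax]  ⊢ p3, p3⊥

Result: YES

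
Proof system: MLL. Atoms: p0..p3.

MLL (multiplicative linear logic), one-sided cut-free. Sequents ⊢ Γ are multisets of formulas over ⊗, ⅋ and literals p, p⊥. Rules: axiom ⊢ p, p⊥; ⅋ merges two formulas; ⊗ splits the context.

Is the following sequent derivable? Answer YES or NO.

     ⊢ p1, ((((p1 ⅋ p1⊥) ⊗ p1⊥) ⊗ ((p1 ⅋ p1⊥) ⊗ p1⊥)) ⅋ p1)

Derivation trace:
[⅋]  ⊢ p1, ((((p1 ⅋ p1⊥) ⊗ p1⊥) ⊗ ((p1 ⅋ p1⊥) ⊗ p1⊥)) ⅋ p1)
  [⊗]  ⊢ p1, p1, (((p1 ⅋ p1⊥) ⊗ p1⊥) ⊗ ((p1 ⅋ p1⊥) ⊗ p1⊥))
    [⊗]  ⊢ p1, ((p1 ⅋ p1⊥) ⊗ p1⊥)
      [⅋]  ⊢ (p1 ⅋ p1⊥)
        [Ax]  ⊢ p1, p1⊥
      [Ax]  ⊢ p1, p1⊥
    [⊗]  ⊢ p1, ((p1 ⅋ p1⊥) ⊗ p1⊥)
      [⅋]  ⊢ (p1 ⅋ p1⊥)
        [Ax]  ⊢ p1, p1⊥
      [Ax]  ⊢ p1, p1⊥

Result: YES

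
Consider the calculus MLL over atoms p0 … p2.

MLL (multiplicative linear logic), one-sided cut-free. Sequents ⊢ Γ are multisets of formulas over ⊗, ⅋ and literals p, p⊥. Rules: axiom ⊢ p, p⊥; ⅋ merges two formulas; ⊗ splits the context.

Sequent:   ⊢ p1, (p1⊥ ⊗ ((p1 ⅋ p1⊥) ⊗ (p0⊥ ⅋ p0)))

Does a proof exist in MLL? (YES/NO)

Derivation (root first):
[⊗]  ⊢ p1, (p1⊥ ⊗ ((p1 ⅋ p1⊥) ⊗ (p0⊥ ⅋ p0)))
  [Ax]  ⊢ p1, p1⊥
  [⊗]  ⊢ ((p1 ⅋ p1⊥) ⊗ (p0⊥ ⅋ p0))
    [⅋]  ⊢ (p1 ⅋ p1⊥)
      [Ax]  ⊢ p1, p1⊥
    [⅋]  ⊢ (p0⊥ ⅋ p0)
      [Ax]  ⊢ p0, p0⊥

Result: YES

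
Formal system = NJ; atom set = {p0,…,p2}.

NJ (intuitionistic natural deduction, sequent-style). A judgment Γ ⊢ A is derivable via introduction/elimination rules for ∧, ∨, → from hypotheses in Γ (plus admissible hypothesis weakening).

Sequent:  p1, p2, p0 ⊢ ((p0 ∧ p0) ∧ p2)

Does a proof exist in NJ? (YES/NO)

Proof tree:
[∧I] p1, p2, p0 ⊢ ((p0 ∧ p0) ∧ p2)
  [∧I] p0 ⊢ (p0 ∧ p0)
    [Ax] p0 ⊢ p0
    [Ax] p0 ⊢ p0
  [Wk] p2, p1 ⊢ p2
    [Ax] p2 ⊢ p2

Result: YES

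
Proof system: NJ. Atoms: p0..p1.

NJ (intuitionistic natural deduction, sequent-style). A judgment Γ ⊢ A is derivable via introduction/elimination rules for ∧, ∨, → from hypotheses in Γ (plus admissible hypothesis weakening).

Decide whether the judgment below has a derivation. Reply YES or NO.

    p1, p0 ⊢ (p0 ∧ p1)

Derivation (root first):
[∧I] p1, p0 ⊢ (p0 ∧ p1)
  [Wk] p0, p0 ⊢ p0
    [Ax] p0 ⊢ p0
  [Ax] p1 ⊢ p1

Result: YES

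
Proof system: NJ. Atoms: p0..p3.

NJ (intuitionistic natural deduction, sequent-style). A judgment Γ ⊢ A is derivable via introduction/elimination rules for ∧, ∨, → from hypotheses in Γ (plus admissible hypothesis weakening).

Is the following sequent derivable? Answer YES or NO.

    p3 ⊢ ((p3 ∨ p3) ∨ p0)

Derivation trace:
[∨I₁] p3 ⊢ ((p3 ∨ p3) ∨ p0)
  [∨I₂] p3 ⊢ (p3 ∨ p3)
    [Ax] p3 ⊢ p3

Result: YES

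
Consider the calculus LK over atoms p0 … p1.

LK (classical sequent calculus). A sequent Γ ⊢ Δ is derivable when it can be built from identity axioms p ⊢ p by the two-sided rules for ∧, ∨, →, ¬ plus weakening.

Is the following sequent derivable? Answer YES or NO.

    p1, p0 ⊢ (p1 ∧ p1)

Derivation trace:
[∧R] p1, p0 ⊢ (p1 ∧ p1)
  [WL] p1, p0 ⊢ p1
    [Ax] p1 ⊢ p1
  [Ax] p1 ⊢ p1

Result: YES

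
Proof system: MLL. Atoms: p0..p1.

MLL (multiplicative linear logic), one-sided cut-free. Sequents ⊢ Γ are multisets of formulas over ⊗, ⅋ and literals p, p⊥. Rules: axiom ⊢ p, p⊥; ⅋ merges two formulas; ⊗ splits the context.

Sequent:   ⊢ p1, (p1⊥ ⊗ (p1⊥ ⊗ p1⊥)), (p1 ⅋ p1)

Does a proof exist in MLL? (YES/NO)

Derivation trace:
[⅋]  ⊢ p1, (p1⊥ ⊗ (p1⊥ ⊗ p1⊥)), (p1 ⅋ p1)
  [⊗]  ⊢ p1, p1, p1, (p1⊥ ⊗ (p1⊥ ⊗ p1⊥))
    [Ax]  ⊢ p1, p1⊥
    [⊗]  ⊢ p1, p1, (p1⊥ ⊗ p1⊥)
      [Ax]  ⊢ p1, p1⊥
      [Ax]  ⊢ p1, p1⊥

Result: YES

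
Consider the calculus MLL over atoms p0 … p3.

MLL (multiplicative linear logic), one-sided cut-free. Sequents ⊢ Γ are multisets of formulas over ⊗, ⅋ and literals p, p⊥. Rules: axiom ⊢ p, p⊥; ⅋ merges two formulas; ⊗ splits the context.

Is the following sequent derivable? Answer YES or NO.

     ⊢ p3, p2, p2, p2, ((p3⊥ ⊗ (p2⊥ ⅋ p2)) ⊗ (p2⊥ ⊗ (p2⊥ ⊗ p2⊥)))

Derivation (root first):
[⊗]  ⊢ p3, p2, p2, p2, ((p3⊥ ⊗ (p2⊥ ⅋ p2)) ⊗ (p2⊥ ⊗ (p2⊥ ⊗ p2⊥)))
  [⊗]  ⊢ p3, (p3⊥ ⊗ (p2⊥ ⅋ p2))
    [Ax]  ⊢ p3, p3⊥
    [⅋]  ⊢ (p2⊥ ⅋ p2)
      [Ax]  ⊢ p2, p2⊥
  [⊗]  ⊢ p2, p2, p2, (p2⊥ ⊗ (p2⊥ ⊗ p2⊥))
    [Ax]  ⊢ p2, p2⊥
    [⊗]  ⊢ p2, p2, (p2⊥ ⊗ p2⊥)
      [Ax]  ⊢ p2, p2⊥
      [Ax]  ⊢ p2, p2⊥

Result: YES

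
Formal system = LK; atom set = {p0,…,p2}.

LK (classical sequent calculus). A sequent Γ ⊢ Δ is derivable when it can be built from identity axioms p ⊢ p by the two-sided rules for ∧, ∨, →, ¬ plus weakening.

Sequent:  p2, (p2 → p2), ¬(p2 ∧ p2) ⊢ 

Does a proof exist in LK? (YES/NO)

Derivation trace:
[¬L] p2, (p2 → p2), ¬(p2 ∧ p2) ⊢ 
  [∧R] p2, (p2 → p2) ⊢ (p2 ∧ p2)
    [→L] p2, (p2 → p2) ⊢ p2
      [Ax] p2 ⊢ p2
      [Ax] p2 ⊢ p2
    [Ax] p2 ⊢ p2

Result: YES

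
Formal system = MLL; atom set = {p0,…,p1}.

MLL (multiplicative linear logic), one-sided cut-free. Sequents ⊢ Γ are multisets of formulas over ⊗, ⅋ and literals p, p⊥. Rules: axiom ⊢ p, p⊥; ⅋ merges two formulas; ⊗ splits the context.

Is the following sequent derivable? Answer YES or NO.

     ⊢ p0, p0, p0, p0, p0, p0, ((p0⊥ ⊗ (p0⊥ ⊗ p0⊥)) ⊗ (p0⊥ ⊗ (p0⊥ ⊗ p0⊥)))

Derivation trace:
[⊗]  ⊢ p0, p0, p0, p0, p0, p0, ((p0⊥ ⊗ (p0⊥ ⊗ p0⊥)) ⊗ (p0⊥ ⊗ (p0⊥ ⊗ p0⊥)))
  [⊗]  ⊢ p0, p0, p0, (p0⊥ ⊗ (p0⊥ ⊗ p0⊥))
    [Ax]  ⊢ p0, p0⊥
    [⊗]  ⊢ p0, p0, (p0⊥ ⊗ p0⊥)
      [Ax]  ⊢ p0, p0⊥
      [Ax]  ⊢ p0, p0⊥
  [⊗]  ⊢ p0, p0, p0, (p0⊥ ⊗ (p0⊥ ⊗ p0⊥))
    [Ax]  ⊢ p0, p0⊥
    [⊗]  ⊢ p0, p0, (p0⊥ ⊗ p0⊥)
      [Ax]  ⊢ p0, p0⊥
      [Ax]  ⊢ p0, p0⊥

Result: YES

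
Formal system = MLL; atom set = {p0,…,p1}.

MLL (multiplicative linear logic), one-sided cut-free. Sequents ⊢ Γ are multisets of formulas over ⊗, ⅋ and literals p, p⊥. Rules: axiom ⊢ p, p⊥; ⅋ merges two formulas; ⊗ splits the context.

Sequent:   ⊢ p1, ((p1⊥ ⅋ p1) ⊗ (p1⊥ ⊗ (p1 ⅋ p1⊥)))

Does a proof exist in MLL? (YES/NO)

Derivation (root first):
[⊗]  ⊢ p1, ((p1⊥ ⅋ p1) ⊗ (p1⊥ ⊗ (p1 ⅋ p1⊥)))
  [⅋]  ⊢ (p1⊥ ⅋ p1)
    [Ax]  ⊢ p1, p1⊥
  [⊗]  ⊢ p1, (p1⊥ ⊗ (p1 ⅋ p1⊥))
    [Ax]  ⊢ p1, p1⊥
    [⅋]  ⊢ (p1 ⅋ p1⊥)
      [Ax]  ⊢ p1, p1⊥

Result: YES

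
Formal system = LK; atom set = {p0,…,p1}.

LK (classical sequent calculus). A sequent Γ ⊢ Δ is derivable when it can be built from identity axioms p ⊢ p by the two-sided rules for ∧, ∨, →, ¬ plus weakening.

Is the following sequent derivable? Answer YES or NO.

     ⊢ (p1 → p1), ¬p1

Proof tree:
[¬R]  ⊢ (p1 → p1), ¬p1
  [→R] p1 ⊢ (p1 → p1)
    [WL] p1, p1 ⊢ p1
      [Ax] p1 ⊢ p1

Result: YES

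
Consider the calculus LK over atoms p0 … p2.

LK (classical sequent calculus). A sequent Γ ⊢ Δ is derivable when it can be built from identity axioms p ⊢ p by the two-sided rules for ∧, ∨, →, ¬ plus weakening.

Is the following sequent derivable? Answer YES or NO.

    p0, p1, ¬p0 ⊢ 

Derivation (root first):
[¬L] p0, p1, ¬p0 ⊢ 
  [WL] p0, p1 ⊢ p0
    [Ax] p0 ⊢ p0

Result: YES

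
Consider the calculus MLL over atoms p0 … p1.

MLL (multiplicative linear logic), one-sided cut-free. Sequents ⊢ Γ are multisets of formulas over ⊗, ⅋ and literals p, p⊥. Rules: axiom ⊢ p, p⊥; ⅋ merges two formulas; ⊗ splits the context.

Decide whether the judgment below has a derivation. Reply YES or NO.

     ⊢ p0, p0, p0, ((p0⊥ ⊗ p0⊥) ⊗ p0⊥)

Derivation trace:
[⊗]  ⊢ p0, p0, p0, ((p0⊥ ⊗ p0⊥) ⊗ p0⊥)
  [⊗]  ⊢ p0, p0, (p0⊥ ⊗ p0⊥)
    [Ax]  ⊢ p0, p0⊥
    [Ax]  ⊢ p0, p0⊥
  [Ax]  ⊢ p0, p0⊥

Result: YES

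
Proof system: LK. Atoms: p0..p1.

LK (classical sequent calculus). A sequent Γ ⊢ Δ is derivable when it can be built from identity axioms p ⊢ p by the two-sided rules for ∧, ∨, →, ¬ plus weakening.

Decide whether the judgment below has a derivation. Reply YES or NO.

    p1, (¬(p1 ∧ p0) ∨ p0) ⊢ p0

Search for a countermodel by truth-table:
  v=00: Γ:[p1=F, (¬(p1 ∧ p0) ∨ p0)=T] Δ:[p0=F] refutes=False
  v=01: Γ:[p1=T, (¬(p1 ∧ p0) ∨ p0)=T] Δ:[p0=F] refutes=True  ← countermodel

Result: NO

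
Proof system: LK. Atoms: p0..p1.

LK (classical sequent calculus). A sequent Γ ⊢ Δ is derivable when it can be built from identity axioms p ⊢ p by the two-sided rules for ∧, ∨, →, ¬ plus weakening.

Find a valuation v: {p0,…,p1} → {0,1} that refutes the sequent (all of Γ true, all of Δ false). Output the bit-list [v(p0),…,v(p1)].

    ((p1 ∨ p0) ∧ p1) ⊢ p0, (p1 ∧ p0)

Search for a countermodel by truth-table:
  v=00: Γ:[((p1 ∨ p0) ∧ p1)=F] Δ:[p0=F, (p1 ∧ p0)=F] refutes=False
  v=01: Γ:[((p1 ∨ p0) ∧ p1)=T] Δ:[p0=F, (p1 ∧ p0)=F] refutes=True  ← countermodel

Result: [0, 1]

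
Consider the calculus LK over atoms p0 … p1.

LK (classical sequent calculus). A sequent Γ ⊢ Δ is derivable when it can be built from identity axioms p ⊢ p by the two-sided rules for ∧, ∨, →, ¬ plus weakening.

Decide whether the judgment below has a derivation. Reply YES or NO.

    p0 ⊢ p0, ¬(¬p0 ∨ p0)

Derivation (root first):
[¬R] p0 ⊢ p0, ¬(¬p0 ∨ p0)
  [∨L] p0, (¬p0 ∨ p0) ⊢ p0
    [WR] p0, ¬p0 ⊢ p0
      [¬L] p0, ¬p0 ⊢ 
        [Ax] p0 ⊢ p0
    [Ax] p0 ⊢ p0

Result: YES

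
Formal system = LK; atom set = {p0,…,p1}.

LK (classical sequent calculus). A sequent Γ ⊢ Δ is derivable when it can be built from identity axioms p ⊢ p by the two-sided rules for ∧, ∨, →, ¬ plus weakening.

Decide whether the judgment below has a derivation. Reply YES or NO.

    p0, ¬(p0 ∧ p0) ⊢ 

Proof tree:
[¬L] p0, ¬(p0 ∧ p0) ⊢ 
  [∧R] p0 ⊢ (p0 ∧ p0)
    [Ax] p0 ⊢ p0
    [Ax] p0 ⊢ p0

Result: YES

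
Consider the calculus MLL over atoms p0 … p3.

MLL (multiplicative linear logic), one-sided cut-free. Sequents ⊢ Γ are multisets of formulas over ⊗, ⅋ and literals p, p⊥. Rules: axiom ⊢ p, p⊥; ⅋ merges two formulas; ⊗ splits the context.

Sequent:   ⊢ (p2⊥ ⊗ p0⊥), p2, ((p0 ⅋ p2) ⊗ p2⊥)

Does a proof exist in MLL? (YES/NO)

Proof tree:
[⊗]  ⊢ (p2⊥ ⊗ p0⊥), p2, ((p0 ⅋ p2) ⊗ p2⊥)
  [⅋]  ⊢ (p2⊥ ⊗ p0⊥), (p0 ⅋ p2)
    [⊗]  ⊢ p2, p0, (p2⊥ ⊗ p0⊥)
      [Ax]  ⊢ p2, p2⊥
      [Ax]  ⊢ p0, p0⊥
  [Ax]  ⊢ p2, p2⊥

Result: YES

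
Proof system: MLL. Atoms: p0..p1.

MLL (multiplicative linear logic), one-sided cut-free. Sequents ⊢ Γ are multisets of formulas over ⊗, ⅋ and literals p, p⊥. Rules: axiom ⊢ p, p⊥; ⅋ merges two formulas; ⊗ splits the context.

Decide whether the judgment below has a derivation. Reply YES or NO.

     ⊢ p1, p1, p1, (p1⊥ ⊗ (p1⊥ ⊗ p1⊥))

Proof tree:
[⊗]  ⊢ p1, p1, p1, (p1⊥ ⊗ (p1⊥ ⊗ p1⊥))
  [Ax]  ⊢ p1, p1⊥
  [⊗]  ⊢ p1, p1, (p1⊥ ⊗ p1⊥)
    [Ax]  ⊢ p1, p1⊥
    [Ax]  ⊢ p1, p1⊥

Result: YES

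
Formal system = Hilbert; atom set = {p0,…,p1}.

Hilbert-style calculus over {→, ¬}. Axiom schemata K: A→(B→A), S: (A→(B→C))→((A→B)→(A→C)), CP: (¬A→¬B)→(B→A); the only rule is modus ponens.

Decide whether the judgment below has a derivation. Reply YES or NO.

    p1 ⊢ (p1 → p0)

Enumerate valuations to refute Γ ⊢ Δ:
  v=00: Γ:[p1=F] Δ:[(p1 → p0)=T] refutes=False
  v=01: Γ:[p1=T] Δ:[(p1 → p0)=F] refutes=True  ← countermodel

Result: NO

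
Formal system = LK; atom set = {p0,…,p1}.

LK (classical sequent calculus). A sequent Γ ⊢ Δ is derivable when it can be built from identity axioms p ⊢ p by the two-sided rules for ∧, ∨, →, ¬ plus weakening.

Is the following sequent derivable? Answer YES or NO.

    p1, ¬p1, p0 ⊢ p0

Derivation (root first):
[WR] p1, ¬p1, p0 ⊢ p0
  [WL] p1, ¬p1, p0 ⊢ 
    [¬L] p1, ¬p1 ⊢ 
      [Ax] p1 ⊢ p1

Result: YES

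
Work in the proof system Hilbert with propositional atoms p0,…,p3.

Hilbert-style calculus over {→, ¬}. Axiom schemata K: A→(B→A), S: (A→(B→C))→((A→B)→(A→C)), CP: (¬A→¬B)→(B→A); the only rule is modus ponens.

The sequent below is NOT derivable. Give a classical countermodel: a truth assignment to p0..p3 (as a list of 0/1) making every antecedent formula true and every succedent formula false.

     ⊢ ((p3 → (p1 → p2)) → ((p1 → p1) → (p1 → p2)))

Enumerate valuations to refute Γ ⊢ Δ:
  v=0000: Γ:[] Δ:[((p3 → (p1 → p2)) → ((p1 → p1) → (p1 → p2)))=T] refutes=False
  v=0001: Γ:[] Δ:[((p3 → (p1 → p2)) → ((p1 → p1) → (p1 → p2)))=T] refutes=False
  v=0010: Γ:[] Δ:[((p3 → (p1 → p2)) → ((p1 → p1) → (p1 → p2)))=T] refutes=False
  v=0011: Γ:[] Δ:[((p3 → (p1 → p2)) → ((p1 → p1) → (p1 → p2)))=T] refutes=False
  v=0100: Γ:[] Δ:[((p3 → (p1 → p2)) → ((p1 → p1) → (p1 → p2)))=F] refutes=True  ← countermodel

Result: [0, 1, 0, 0]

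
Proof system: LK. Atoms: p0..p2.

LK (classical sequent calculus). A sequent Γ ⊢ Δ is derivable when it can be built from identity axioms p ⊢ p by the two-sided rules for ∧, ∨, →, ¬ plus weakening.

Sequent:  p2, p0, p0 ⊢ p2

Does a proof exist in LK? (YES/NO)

Derivation trace:
[WL] p2, p0, p0 ⊢ p2
  [WL] p2, p0 ⊢ p2
    [Ax] p2 ⊢ p2

Result: YES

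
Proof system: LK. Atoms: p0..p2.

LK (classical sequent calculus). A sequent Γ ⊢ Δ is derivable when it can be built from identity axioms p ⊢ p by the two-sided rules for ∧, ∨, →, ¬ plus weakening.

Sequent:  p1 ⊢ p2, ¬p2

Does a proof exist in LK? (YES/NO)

Derivation (root first):
[WL] p1 ⊢ p2, ¬p2
  [¬R]  ⊢ p2, ¬p2
    [Ax] p2 ⊢ p2

Result: YES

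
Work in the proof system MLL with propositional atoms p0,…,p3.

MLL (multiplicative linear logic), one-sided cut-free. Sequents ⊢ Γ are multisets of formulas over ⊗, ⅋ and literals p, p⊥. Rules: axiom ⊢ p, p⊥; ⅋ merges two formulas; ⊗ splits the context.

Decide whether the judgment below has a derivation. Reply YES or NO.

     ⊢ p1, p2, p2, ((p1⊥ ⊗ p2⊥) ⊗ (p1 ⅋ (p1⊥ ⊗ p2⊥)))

Proof tree:
[⊗]  ⊢ p1, p2, p2, ((p1⊥ ⊗ p2⊥) ⊗ (p1 ⅋ (p1⊥ ⊗ p2⊥)))
  [⊗]  ⊢ p1, p2, (p1⊥ ⊗ p2⊥)
    [Ax]  ⊢ p1, p1⊥
    [Ax]  ⊢ p2, p2⊥
  [⅋]  ⊢ p2, (p1 ⅋ (p1⊥ ⊗ p2⊥))
    [⊗]  ⊢ p1, p2, (p1⊥ ⊗ p2⊥)
      [Ax]  ⊢ p1, p1⊥
      [Ax]  ⊢ p2, p2⊥

Result: YES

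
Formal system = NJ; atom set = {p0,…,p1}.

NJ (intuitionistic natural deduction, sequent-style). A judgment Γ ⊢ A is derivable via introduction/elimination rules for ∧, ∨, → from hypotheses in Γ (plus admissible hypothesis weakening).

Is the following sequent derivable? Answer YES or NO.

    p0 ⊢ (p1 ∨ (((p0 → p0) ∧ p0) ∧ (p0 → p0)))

Derivation (root first):
[∨I₂] p0 ⊢ (p1 ∨ (((p0 → p0) ∧ p0) ∧ (p0 → p0)))
  [∧I] p0 ⊢ (((p0 → p0) ∧ p0) ∧ (p0 → p0))
    [∧I] p0 ⊢ ((p0 → p0) ∧ p0)
      [→I]  ⊢ (p0 → p0)
        [Ax] p0 ⊢ p0
      [Ax] p0 ⊢ p0
    [→I]  ⊢ (p0 → p0)
      [Ax] p0 ⊢ p0

Result: YES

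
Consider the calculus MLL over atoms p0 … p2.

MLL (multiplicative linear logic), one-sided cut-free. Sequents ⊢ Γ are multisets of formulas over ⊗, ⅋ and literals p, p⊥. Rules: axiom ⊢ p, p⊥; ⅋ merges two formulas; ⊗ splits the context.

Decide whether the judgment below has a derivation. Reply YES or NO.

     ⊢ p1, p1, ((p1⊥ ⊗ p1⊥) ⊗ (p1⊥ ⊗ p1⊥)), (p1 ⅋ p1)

Proof tree:
[⅋]  ⊢ p1, p1, ((p1⊥ ⊗ p1⊥) ⊗ (p1⊥ ⊗ p1⊥)), (p1 ⅋ p1)
  [⊗]  ⊢ p1, p1, p1, p1, ((p1⊥ ⊗ p1⊥) ⊗ (p1⊥ ⊗ p1⊥))
    [⊗]  ⊢ p1, p1, (p1⊥ ⊗ p1⊥)
      [Ax]  ⊢ p1, p1⊥
      [Ax]  ⊢ p1, p1⊥
    [⊗]  ⊢ p1, p1, (p1⊥ ⊗ p1⊥)
      [Ax]  ⊢ p1, p1⊥
      [Ax]  ⊢ p1, p1⊥

Result: YES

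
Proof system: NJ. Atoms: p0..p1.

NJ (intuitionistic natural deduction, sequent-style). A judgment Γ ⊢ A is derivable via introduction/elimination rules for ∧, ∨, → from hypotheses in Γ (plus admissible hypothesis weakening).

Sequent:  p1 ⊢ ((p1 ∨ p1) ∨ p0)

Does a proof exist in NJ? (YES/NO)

Derivation (root first):
[∨I₁] p1 ⊢ ((p1 ∨ p1) ∨ p0)
  [∨I₁] p1 ⊢ (p1 ∨ p1)
    [Ax] p1 ⊢ p1

Result: YES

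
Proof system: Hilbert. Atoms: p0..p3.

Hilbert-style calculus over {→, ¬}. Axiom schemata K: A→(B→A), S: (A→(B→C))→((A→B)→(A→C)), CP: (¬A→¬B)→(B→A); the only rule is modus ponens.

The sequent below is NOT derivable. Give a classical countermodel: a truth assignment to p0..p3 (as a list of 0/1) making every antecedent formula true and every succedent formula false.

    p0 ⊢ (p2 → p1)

Search for a countermodel by truth-table:
  v=0000: Γ:[p0=F] Δ:[(p2 → p1)=T] refutes=False
  v=0001: Γ:[p0=F] Δ:[(p2 → p1)=T] refutes=False
  v=0010: Γ:[p0=F] Δ:[(p2 → p1)=F] refutes=False
  v=0011: Γ:[p0=F] Δ:[(p2 → p1)=F] refutes=False
  v=0100: Γ:[p0=F] Δ:[(p2 → p1)=T] refutes=False
  v=0101: Γ:[p0=F] Δ:[(p2 → p1)=T] refutes=False
  v=0110: Γ:[p0=F] Δ:[(p2 → p1)=T] refutes=False
  v=0111: Γ:[p0=F] Δ:[(p2 → p1)=T] refutes=False
  v=1000: Γ:[p0=T] Δ:[(p2 → p1)=T] refutes=False
  v=1001: Γ:[p0=T] Δ:[(p2 → p1)=T] refutes=False
  v=1010: Γ:[p0=T] Δ:[(p2 → p1)=F] refutes=True  ← countermodel

Result: [1, 0, 1, 0]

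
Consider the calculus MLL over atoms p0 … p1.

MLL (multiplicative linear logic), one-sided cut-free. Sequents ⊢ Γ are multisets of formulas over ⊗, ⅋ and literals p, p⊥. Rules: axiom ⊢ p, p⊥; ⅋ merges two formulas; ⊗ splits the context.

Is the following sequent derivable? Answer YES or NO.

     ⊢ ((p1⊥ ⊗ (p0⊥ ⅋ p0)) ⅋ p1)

Derivation (root first):
[⅋]  ⊢ ((p1⊥ ⊗ (p0⊥ ⅋ p0)) ⅋ p1)
  [⊗]  ⊢ p1, (p1⊥ ⊗ (p0⊥ ⅋ p0))
    [Ax]  ⊢ p1, p1⊥
    [⅋]  ⊢ (p0⊥ ⅋ p0)
      [Ax]  ⊢ p0, p0⊥

Result: YES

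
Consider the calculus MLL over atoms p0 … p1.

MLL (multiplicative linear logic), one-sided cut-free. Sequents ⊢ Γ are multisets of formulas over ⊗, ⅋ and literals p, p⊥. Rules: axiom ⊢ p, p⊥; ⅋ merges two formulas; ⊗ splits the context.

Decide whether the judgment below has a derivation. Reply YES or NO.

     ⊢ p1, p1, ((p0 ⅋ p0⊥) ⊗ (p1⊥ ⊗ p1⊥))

Proof tree:
[⊗]  ⊢ p1, p1, ((p0 ⅋ p0⊥) ⊗ (p1⊥ ⊗ p1⊥))
  [⅋]  ⊢ (p0 ⅋ p0⊥)
    [Ax]  ⊢ p0, p0⊥
  [⊗]  ⊢ p1, p1, (p1⊥ ⊗ p1⊥)
    [Ax]  ⊢ p1, p1⊥
    [Ax]  ⊢ p1, p1⊥

Result: YES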